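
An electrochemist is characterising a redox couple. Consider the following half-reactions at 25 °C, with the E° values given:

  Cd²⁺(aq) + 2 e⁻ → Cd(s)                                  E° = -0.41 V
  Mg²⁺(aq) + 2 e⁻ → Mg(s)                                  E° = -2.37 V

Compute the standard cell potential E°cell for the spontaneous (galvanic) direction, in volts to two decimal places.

The Cd²⁺/Cd couple has the higher reduction potential, so it is the cathode; Mg²⁺/Mg is oxidised at the anode.
E°cell = E°(cathode) − E°(anode) = (-0.41) − (-2.37) = +1.96 V.

+1.96 V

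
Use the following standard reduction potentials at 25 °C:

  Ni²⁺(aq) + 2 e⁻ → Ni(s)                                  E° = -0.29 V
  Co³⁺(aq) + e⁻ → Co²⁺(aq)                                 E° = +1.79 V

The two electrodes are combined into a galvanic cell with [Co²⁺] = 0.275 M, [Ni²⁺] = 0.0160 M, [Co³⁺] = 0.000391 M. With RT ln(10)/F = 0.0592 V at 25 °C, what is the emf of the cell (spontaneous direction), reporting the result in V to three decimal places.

+1.965 V

Co³⁺/Co²⁺ is the cathode (higher E°), Ni²⁺/Ni the anode: E°cell = +1.79 − (-0.29) = +2.08 V, n = 2.
Overall: 2 Co³⁺(aq) + Ni(s) → 2 Co²⁺(aq) + Ni²⁺(aq)
Q = [Co²⁺]^2·[Ni²⁺] / ([Co³⁺]^2); log Q = 3.898.
E = E° − (0.0592/n) log Q = +2.08 − (0.0592/2)(3.898) = +1.965 V.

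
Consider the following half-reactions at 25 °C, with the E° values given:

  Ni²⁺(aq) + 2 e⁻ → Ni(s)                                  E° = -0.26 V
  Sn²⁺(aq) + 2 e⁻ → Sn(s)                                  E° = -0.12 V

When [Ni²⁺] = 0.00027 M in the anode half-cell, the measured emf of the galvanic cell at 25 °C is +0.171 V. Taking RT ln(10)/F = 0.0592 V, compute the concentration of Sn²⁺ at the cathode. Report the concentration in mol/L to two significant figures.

0.0030 M

Sn²⁺/Sn is the cathode, Ni²⁺/Ni the anode: E°cell = +0.14 V, n = 2.
Overall reaction: Sn²⁺(aq) + Ni(s) → Sn(s) + Ni²⁺(aq); Q = [Ni²⁺]^1/[Sn²⁺]^1.
From E = E° − (0.0592/n) log Q: log Q = (E° − E)·n/0.0592 = (+0.14 − (+0.171))·2/0.0592 = -1.0473.
So 1·log[Sn²⁺] = 1·log(0.00027) − log Q = -3.5686 − (-1.0473) = -2.5213; [Sn²⁺] = 10^(-2.5213) ≈ 0.0030 M.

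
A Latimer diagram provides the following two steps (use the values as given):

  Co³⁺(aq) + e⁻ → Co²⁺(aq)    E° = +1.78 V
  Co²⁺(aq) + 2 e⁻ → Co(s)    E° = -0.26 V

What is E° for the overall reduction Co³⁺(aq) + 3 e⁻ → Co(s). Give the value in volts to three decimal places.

+0.420 V

Since ΔG° = −nFE° is additive over sequential reductions, n₃E°₃ = n₁E°₁ + n₂E°₂.
E°₃ = (1×+1.78 + 2×-0.26) / 3 = (+1.260) / 3 = +0.420 V.
E° values themselves are not directly additive — weighting by electron count is essential.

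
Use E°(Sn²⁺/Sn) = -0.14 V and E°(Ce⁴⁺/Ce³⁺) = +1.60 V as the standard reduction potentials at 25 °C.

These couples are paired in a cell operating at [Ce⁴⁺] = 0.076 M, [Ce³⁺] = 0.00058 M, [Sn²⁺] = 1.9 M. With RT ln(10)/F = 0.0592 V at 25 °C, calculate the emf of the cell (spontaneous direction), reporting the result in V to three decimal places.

+1.857 V

Ce⁴⁺/Ce³⁺ is the cathode (higher E°), Sn²⁺/Sn the anode: E°cell = +1.60 − (-0.14) = +1.74 V, n = 2.
Overall: 2 Ce⁴⁺(aq) + Sn(s) → 2 Ce³⁺(aq) + Sn²⁺(aq)
Q = [Ce³⁺]^2·[Sn²⁺] / ([Ce⁴⁺]^2); log Q = -3.956.
E = E° − (0.0592/n) log Q = +1.74 − (0.0592/2)(-3.956) = +1.857 V.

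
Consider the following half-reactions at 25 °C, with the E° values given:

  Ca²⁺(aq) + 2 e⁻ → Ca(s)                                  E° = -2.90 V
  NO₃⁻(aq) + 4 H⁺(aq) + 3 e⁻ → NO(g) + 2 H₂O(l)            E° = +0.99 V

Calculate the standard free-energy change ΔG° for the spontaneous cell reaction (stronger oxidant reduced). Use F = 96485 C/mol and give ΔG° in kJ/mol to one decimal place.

-2252.0 kJ/mol

NO₃⁻/NO (E° = +0.99 V) is the cathode; Ca²⁺/Ca (E° = -2.90 V) is the anode, so E°cell = +3.89 V.
Balancing electrons gives n = 6 (lcm of 3 and 2).
ΔG° = −nFE° = −(6)(96485)(+3.89) = -2,251,960 J = -2252.0 kJ/mol.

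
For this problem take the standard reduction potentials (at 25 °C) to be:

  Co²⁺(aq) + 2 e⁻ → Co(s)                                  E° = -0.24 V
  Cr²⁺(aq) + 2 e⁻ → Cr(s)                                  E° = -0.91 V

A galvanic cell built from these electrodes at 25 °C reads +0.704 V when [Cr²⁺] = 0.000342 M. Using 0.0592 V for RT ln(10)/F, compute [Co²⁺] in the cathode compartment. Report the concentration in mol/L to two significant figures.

Co²⁺/Co is the cathode, Cr²⁺/Cr the anode: E°cell = +0.67 V, n = 2.
Overall reaction: Co²⁺(aq) + Cr(s) → Co(s) + Cr²⁺(aq); Q = [Cr²⁺]^1/[Co²⁺]^1.
From E = E° − (0.0592/n) log Q: log Q = (E° − E)·n/0.0592 = (+0.67 − (+0.704))·2/0.0592 = -1.1486.
So 1·log[Co²⁺] = 1·log(0.000342) − log Q = -3.4660 − (-1.1486) = -2.3174; [Co²⁺] = 10^(-2.3174) ≈ 0.0048 M.

0.0048 M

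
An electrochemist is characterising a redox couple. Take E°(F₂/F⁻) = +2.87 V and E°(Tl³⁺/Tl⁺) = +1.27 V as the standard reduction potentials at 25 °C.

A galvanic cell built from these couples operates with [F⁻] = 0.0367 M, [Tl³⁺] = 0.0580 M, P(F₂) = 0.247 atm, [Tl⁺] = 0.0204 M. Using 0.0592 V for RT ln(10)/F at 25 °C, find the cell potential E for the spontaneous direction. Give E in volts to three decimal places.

F₂/F⁻ is the cathode (higher E°), Tl³⁺/Tl⁺ the anode: E°cell = +2.87 − (+1.27) = +1.60 V, n = 2.
Overall: F₂(g) + Tl⁺(aq) → 2 F⁻(aq) + Tl³⁺(aq)
Q = [F⁻]^2·[Tl³⁺] / (P(F₂)·[Tl⁺]); log Q = -1.810.
E = E° − (0.0592/n) log Q = +1.60 − (0.0592/2)(-1.810) = +1.654 V.

+1.654 V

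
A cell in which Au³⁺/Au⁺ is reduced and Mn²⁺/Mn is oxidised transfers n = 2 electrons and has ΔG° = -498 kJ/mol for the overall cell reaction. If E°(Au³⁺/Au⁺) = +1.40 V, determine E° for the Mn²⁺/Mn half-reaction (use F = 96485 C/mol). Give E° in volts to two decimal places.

E°cell = −ΔG°/(nF) = −(-498×10³)/((2)(96485)) = +2.581 V.
Since Au³⁺/Au⁺ is the cathode and Mn²⁺/Mn the anode, E°cell = E°(Au³⁺/Au⁺) − E°(Mn²⁺/Mn).
So E°(Mn²⁺/Mn) = E°(Au³⁺/Au⁺) − E°cell = (+1.40) − (+2.581) = -1.18 V.

-1.18 V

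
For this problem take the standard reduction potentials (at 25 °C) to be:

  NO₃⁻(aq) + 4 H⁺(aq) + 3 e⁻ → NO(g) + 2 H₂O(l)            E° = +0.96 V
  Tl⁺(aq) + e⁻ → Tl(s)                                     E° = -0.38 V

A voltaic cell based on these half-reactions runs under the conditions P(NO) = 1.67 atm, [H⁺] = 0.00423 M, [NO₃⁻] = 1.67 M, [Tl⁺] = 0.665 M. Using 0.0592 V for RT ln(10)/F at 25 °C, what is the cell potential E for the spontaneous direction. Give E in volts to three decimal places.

NO₃⁻/NO is the cathode (higher E°), Tl⁺/Tl the anode: E°cell = +0.96 − (-0.38) = +1.34 V, n = 3.
Overall: NO₃⁻(aq) + 4 H⁺(aq) + 3 Tl(s) → NO(g) + 2 H₂O(l) + 3 Tl⁺(aq)
Q = P(NO)·[Tl⁺]^3 / ([NO₃⁻]·[H⁺]^4); log Q = 8.963.
E = E° − (0.0592/n) log Q = +1.34 − (0.0592/3)(8.963) = +1.163 V.

+1.163 V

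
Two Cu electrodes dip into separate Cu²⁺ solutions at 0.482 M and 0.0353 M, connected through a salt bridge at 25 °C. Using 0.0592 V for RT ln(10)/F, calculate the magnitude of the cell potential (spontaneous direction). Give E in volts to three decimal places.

+0.034 V

For a concentration cell E°cell = 0. The 0.482 M side is the cathode (reduction is favoured where [Cu²⁺] is higher).
With n = 2, E = −(0.0592/2) log([Cu²⁺]ₐₙ/[Cu²⁺]꜀ₐₜ) = −(0.0592/2) log(0.0353/0.482) = −(0.0592/2)(-1.135) = +0.034 V.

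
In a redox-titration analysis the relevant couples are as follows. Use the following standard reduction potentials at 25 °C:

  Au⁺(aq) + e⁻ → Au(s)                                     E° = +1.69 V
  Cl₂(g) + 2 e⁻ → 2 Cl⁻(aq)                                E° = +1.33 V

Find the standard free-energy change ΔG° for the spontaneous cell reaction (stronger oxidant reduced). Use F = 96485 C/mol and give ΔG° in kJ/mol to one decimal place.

Au⁺/Au (E° = +1.69 V) is the cathode; Cl₂/Cl⁻ (E° = +1.33 V) is the anode, so E°cell = +0.36 V.
Balancing electrons gives n = 2 (lcm of 1 and 2).
ΔG° = −nFE° = −(2)(96485)(+0.36) = -69,469 J = -69.5 kJ/mol.

-69.5 kJ/mol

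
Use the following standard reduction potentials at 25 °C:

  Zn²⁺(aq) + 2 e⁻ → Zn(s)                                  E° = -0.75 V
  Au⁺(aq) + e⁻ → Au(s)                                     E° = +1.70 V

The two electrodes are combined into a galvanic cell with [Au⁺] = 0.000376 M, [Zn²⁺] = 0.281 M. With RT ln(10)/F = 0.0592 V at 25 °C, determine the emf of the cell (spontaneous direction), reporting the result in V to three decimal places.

+2.264 V

Au⁺/Au is the cathode (higher E°), Zn²⁺/Zn the anode: E°cell = +1.70 − (-0.75) = +2.45 V, n = 2.
Overall: 2 Au⁺(aq) + Zn(s) → 2 Au(s) + Zn²⁺(aq)
Q = [Zn²⁺] / ([Au⁺]^2); log Q = 6.298.
E = E° − (0.0592/n) log Q = +2.45 − (0.0592/2)(6.298) = +2.264 V.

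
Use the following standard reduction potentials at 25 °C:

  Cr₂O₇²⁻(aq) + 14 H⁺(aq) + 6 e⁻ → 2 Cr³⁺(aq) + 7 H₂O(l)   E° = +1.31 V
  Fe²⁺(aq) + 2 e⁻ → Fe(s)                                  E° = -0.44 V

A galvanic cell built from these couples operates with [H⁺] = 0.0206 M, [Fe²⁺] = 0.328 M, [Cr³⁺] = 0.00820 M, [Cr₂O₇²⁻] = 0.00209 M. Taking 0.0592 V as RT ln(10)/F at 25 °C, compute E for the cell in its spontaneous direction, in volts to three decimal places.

Cr₂O₇²⁻/Cr³⁺ is the cathode (higher E°), Fe²⁺/Fe the anode: E°cell = +1.31 − (-0.44) = +1.75 V, n = 6.
Overall: Cr₂O₇²⁻(aq) + 14 H⁺(aq) + 3 Fe(s) → 2 Cr³⁺(aq) + 7 H₂O(l) + 3 Fe²⁺(aq)
Q = [Cr³⁺]^2·[Fe²⁺]^3 / ([Cr₂O₇²⁻]·[H⁺]^14); log Q = 20.661.
E = E° − (0.0592/n) log Q = +1.75 − (0.0592/6)(20.661) = +1.546 V.

+1.546 V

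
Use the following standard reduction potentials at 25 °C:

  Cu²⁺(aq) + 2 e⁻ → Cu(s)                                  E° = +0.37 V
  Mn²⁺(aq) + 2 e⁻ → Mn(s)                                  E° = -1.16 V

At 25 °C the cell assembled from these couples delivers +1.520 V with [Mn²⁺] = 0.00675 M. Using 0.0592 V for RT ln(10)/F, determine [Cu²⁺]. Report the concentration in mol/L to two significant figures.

0.0031 M

Cu²⁺/Cu is the cathode, Mn²⁺/Mn the anode: E°cell = +1.53 V, n = 2.
Overall reaction: Cu²⁺(aq) + Mn(s) → Cu(s) + Mn²⁺(aq); Q = [Mn²⁺]^1/[Cu²⁺]^1.
From E = E° − (0.0592/n) log Q: log Q = (E° − E)·n/0.0592 = (+1.53 − (+1.520))·2/0.0592 = 0.3378.
So 1·log[Cu²⁺] = 1·log(0.00675) − log Q = -2.1707 − (0.3378) = -2.5085; [Cu²⁺] = 10^(-2.5085) ≈ 0.0031 M.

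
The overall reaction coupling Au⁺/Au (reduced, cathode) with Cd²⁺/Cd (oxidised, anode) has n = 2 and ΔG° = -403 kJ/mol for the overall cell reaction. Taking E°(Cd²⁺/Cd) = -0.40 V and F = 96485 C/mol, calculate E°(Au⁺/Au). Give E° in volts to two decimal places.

E°cell = −ΔG°/(nF) = −(-403×10³)/((2)(96485)) = +2.088 V.
Since Au⁺/Au is the cathode and Cd²⁺/Cd the anode, E°cell = E°(Au⁺/Au) − E°(Cd²⁺/Cd).
So E°(Au⁺/Au) = E°cell + E°(Cd²⁺/Cd) = +2.088 + (-0.40) = +1.69 V.

+1.69 V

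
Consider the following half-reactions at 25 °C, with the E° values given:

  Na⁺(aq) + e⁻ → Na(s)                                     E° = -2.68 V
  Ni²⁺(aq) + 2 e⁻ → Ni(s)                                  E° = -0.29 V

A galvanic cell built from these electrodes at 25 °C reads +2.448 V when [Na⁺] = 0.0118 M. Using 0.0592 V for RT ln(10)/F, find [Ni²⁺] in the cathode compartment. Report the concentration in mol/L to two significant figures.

0.013 M

Ni²⁺/Ni is the cathode, Na⁺/Na the anode: E°cell = +2.39 V, n = 2.
Overall reaction: Ni²⁺(aq) + 2 Na(s) → Ni(s) + 2 Na⁺(aq); Q = [Na⁺]^2/[Ni²⁺]^1.
From E = E° − (0.0592/n) log Q: log Q = (E° − E)·n/0.0592 = (+2.39 − (+2.448))·2/0.0592 = -1.9595.
So 1·log[Ni²⁺] = 2·log(0.0118) − log Q = -3.8562 − (-1.9595) = -1.8967; [Ni²⁺] = 10^(-1.8967) ≈ 0.013 M.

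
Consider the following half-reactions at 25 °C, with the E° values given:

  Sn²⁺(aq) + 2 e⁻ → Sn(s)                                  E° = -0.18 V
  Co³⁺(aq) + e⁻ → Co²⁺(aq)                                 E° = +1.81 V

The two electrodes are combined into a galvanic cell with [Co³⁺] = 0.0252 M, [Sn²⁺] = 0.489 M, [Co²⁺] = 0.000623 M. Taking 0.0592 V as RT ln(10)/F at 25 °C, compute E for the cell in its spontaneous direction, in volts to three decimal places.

Co³⁺/Co²⁺ is the cathode (higher E°), Sn²⁺/Sn the anode: E°cell = +1.81 − (-0.18) = +1.99 V, n = 2.
Overall: 2 Co³⁺(aq) + Sn(s) → 2 Co²⁺(aq) + Sn²⁺(aq)
Q = [Co²⁺]^2·[Sn²⁺] / ([Co³⁺]^2); log Q = -3.525.
E = E° − (0.0592/n) log Q = +1.99 − (0.0592/2)(-3.525) = +2.094 V.

+2.094 V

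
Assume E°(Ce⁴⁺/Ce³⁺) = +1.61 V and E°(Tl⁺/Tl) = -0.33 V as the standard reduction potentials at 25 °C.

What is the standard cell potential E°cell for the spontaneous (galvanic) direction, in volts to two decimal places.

+1.94 V

The Ce⁴⁺/Ce³⁺ couple has the higher reduction potential, so it is the cathode; Tl⁺/Tl is oxidised at the anode.
E°cell = E°(cathode) − E°(anode) = (+1.61) − (-0.33) = +1.94 V.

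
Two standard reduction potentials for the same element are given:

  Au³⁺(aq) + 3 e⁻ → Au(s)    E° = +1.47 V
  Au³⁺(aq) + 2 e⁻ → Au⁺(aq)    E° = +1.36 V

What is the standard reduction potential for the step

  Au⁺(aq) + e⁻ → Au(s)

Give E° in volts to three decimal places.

Sequential free energies add, so n₃E°₃ = n₁E°₁ + n₂E°₂.
With n₃ = 3, and the known step contributing 2×(+1.36) V, the unknown satisfies 1·E° = 3×(+1.47) − 2×(+1.36) = +1.690.
E° = +1.690 / 1 = +1.690 V.

+1.690 V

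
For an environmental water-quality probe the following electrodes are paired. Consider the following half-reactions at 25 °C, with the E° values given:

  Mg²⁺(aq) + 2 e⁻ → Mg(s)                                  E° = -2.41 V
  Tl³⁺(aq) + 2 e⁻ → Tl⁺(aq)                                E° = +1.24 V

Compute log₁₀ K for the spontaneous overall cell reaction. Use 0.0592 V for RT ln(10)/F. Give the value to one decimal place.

Cathode: Tl³⁺/Tl⁺; anode: Mg²⁺/Mg. E°cell = +3.65 V, n = 2.
log K = nE°cell / 0.0592 = (2)(+3.65) / 0.0592 = 123.3.

123.3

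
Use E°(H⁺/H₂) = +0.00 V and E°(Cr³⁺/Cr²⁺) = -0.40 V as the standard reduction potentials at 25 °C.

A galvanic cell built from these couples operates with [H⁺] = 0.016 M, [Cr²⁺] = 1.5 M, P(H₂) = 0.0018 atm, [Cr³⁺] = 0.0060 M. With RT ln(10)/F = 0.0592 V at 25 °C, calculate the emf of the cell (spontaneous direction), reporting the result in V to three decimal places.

H⁺/H₂ is the cathode (higher E°), Cr³⁺/Cr²⁺ the anode: E°cell = +0.00 − (-0.40) = +0.40 V, n = 2.
Overall: 2 H⁺(aq) + 2 Cr²⁺(aq) → H₂(g) + 2 Cr³⁺(aq)
Q = P(H₂)·[Cr³⁺]^2 / ([H⁺]^2·[Cr²⁺]^2); log Q = -3.949.
E = E° − (0.0592/n) log Q = +0.40 − (0.0592/2)(-3.949) = +0.517 V.

+0.517 V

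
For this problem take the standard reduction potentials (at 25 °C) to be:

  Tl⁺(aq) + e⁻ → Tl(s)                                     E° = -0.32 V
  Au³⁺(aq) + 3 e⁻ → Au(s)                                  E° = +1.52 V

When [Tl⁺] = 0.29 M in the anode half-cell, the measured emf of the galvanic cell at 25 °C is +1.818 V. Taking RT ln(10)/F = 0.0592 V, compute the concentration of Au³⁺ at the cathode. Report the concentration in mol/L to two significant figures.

0.0019 M

Au³⁺/Au is the cathode, Tl⁺/Tl the anode: E°cell = +1.84 V, n = 3.
Overall reaction: Au³⁺(aq) + 3 Tl(s) → Au(s) + 3 Tl⁺(aq); Q = [Tl⁺]^3/[Au³⁺]^1.
From E = E° − (0.0592/n) log Q: log Q = (E° − E)·n/0.0592 = (+1.84 − (+1.818))·3/0.0592 = 1.1149.
So 1·log[Au³⁺] = 3·log(0.29) − log Q = -1.6128 − (1.1149) = -2.7277; [Au³⁺] = 10^(-2.7277) ≈ 0.0019 M.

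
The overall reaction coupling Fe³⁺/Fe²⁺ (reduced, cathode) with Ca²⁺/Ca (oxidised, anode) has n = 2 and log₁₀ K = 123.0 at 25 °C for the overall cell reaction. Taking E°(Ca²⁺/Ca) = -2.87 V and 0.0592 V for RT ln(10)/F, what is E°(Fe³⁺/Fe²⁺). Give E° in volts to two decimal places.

E°cell = (0.0592/n)·log K = (0.0592/2)(123.0) = +3.641 V.
Since Fe³⁺/Fe²⁺ is the cathode and Ca²⁺/Ca the anode, E°cell = E°(Fe³⁺/Fe²⁺) − E°(Ca²⁺/Ca).
So E°(Fe³⁺/Fe²⁺) = E°cell + E°(Ca²⁺/Ca) = +3.641 + (-2.87) = +0.77 V.

+0.77 V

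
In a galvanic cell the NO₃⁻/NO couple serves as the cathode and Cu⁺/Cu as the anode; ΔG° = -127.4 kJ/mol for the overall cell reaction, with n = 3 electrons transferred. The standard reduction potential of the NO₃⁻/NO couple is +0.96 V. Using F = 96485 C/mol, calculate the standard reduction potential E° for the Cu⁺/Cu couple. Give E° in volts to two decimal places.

E°cell = −ΔG°/(nF) = −(-127.4×10³)/((3)(96485)) = +0.440 V.
Since NO₃⁻/NO is the cathode and Cu⁺/Cu the anode, E°cell = E°(NO₃⁻/NO) − E°(Cu⁺/Cu).
So E°(Cu⁺/Cu) = E°(NO₃⁻/NO) − E°cell = (+0.96) − (+0.440) = +0.52 V.

+0.52 V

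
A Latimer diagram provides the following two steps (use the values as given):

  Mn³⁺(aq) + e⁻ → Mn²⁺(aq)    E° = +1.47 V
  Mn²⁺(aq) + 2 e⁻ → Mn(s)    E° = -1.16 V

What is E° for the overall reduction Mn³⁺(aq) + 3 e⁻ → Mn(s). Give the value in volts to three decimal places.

Standard free energies of sequential steps add: ΔG°₃ = ΔG°₁ + ΔG°₂, so n₃E°₃ = n₁E°₁ + n₂E°₂.
E°₃ = (1×+1.47 + 2×-1.16) / 3 = (-0.850) / 3 = -0.283 V.

-0.283 V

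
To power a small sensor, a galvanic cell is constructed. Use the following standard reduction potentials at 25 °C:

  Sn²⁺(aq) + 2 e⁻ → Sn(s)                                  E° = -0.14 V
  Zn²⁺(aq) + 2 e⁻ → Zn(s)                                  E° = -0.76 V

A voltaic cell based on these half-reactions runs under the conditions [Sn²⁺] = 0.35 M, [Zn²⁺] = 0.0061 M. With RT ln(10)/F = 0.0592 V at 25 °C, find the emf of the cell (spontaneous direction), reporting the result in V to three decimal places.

+0.672 V

Sn²⁺/Sn is the cathode (higher E°), Zn²⁺/Zn the anode: E°cell = -0.14 − (-0.76) = +0.62 V, n = 2.
Overall: Sn²⁺(aq) + Zn(s) → Sn(s) + Zn²⁺(aq)
Q = [Zn²⁺] / ([Sn²⁺]); log Q = -1.759.
E = E° − (0.0592/n) log Q = +0.62 − (0.0592/2)(-1.759) = +0.672 V.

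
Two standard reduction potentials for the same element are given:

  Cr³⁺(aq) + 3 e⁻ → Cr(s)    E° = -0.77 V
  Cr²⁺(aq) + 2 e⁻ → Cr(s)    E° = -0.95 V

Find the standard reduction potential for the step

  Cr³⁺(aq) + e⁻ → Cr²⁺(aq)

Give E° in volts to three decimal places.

-0.410 V

Sequential free energies add, so n₃E°₃ = n₁E°₁ + n₂E°₂.
With n₃ = 3, and the known step contributing 2×(-0.95) V, the unknown satisfies 1·E° = 3×(-0.77) − 2×(-0.95) = -0.410.
E° = -0.410 / 1 = -0.410 V.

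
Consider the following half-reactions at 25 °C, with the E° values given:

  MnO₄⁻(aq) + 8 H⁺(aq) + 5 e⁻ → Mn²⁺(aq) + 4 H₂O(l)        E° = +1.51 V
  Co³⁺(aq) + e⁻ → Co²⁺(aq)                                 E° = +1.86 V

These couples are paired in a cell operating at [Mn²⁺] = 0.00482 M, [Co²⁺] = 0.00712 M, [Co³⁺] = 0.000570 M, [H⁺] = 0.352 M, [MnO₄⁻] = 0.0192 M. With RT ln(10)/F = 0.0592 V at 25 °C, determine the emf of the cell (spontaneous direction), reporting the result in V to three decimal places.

+0.321 V

Co³⁺/Co²⁺ is the cathode (higher E°), MnO₄⁻/Mn²⁺ the anode: E°cell = +1.86 − (+1.51) = +0.35 V, n = 5.
Overall: 5 Co³⁺(aq) + Mn²⁺(aq) + 4 H₂O(l) → 5 Co²⁺(aq) + MnO₄⁻(aq) + 8 H⁺(aq)
Q = [Co²⁺]^5·[MnO₄⁻]·[H⁺]^8 / ([Co³⁺]^5·[Mn²⁺]); log Q = 2.456.
E = E° − (0.0592/n) log Q = +0.35 − (0.0592/5)(2.456) = +0.321 V.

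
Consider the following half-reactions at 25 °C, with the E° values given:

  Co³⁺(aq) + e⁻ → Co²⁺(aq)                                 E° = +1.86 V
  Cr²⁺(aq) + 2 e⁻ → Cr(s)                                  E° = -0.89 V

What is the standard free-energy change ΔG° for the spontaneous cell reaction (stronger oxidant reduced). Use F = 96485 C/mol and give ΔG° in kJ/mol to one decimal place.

Co³⁺/Co²⁺ (E° = +1.86 V) is the cathode; Cr²⁺/Cr (E° = -0.89 V) is the anode, so E°cell = +2.75 V.
Balancing electrons gives n = 2 (lcm of 1 and 2).
ΔG° = −nFE° = −(2)(96485)(+2.75) = -530,668 J = -530.7 kJ/mol.

-530.7 kJ/mol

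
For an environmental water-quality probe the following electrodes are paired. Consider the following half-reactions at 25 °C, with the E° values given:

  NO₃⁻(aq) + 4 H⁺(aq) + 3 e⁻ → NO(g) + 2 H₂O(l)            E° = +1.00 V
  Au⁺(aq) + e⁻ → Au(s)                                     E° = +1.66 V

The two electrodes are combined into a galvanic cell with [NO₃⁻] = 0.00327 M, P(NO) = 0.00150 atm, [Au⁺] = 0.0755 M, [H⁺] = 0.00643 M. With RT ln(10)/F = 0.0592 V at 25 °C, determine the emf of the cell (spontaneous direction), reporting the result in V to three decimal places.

Au⁺/Au is the cathode (higher E°), NO₃⁻/NO the anode: E°cell = +1.66 − (+1.00) = +0.66 V, n = 3.
Overall: 3 Au⁺(aq) + NO(g) + 2 H₂O(l) → 3 Au(s) + NO₃⁻(aq) + 4 H⁺(aq)
Q = [NO₃⁻]·[H⁺]^4 / ([Au⁺]^3·P(NO)); log Q = -5.063.
E = E° − (0.0592/n) log Q = +0.66 − (0.0592/3)(-5.063) = +0.760 V.

+0.760 V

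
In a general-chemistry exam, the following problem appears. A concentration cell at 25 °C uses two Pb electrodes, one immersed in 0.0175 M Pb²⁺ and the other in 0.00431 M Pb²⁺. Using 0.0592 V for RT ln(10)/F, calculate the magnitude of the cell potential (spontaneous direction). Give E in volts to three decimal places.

+0.018 V

For a concentration cell E°cell = 0. The 0.0175 M side is the cathode (reduction is favoured where [Pb²⁺] is higher).
With n = 2, E = −(0.0592/2) log([Pb²⁺]ₐₙ/[Pb²⁺]꜀ₐₜ) = −(0.0592/2) log(0.00431/0.0175) = −(0.0592/2)(-0.609) = +0.018 V.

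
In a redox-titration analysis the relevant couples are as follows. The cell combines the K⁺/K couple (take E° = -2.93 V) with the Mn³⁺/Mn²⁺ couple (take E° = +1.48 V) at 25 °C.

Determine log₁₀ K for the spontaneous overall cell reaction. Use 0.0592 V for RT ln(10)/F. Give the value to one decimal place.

74.5

Cathode: Mn³⁺/Mn²⁺; anode: K⁺/K. E°cell = +4.41 V, n = 1.
log K = nE°cell / 0.0592 = (1)(+4.41) / 0.0592 = 74.5.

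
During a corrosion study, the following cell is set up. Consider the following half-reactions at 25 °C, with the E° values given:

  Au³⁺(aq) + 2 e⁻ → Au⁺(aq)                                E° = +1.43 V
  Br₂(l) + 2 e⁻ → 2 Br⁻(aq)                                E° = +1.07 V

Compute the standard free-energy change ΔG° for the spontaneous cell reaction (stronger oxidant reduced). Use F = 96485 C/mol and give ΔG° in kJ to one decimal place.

-69.5 kJ

Au³⁺/Au⁺ (E° = +1.43 V) is the cathode; Br₂/Br⁻ (E° = +1.07 V) is the anode, so E°cell = +0.36 V.
Balancing electrons gives n = 2 (lcm of 2 and 2).
ΔG° = −nFE° = −(2)(96485)(+0.36) = -69,469 J = -69.5 kJ.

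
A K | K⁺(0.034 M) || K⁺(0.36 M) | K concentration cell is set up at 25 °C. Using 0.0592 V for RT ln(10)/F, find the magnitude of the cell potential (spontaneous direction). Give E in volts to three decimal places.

For a concentration cell E°cell = 0. The 0.36 M side is the cathode (reduction is favoured where [K⁺] is higher).
With n = 1, E = −(0.0592/1) log([K⁺]ₐₙ/[K⁺]꜀ₐₜ) = −(0.0592/1) log(0.034/0.36) = −(0.0592/1)(-1.025) = +0.061 V.

+0.061 V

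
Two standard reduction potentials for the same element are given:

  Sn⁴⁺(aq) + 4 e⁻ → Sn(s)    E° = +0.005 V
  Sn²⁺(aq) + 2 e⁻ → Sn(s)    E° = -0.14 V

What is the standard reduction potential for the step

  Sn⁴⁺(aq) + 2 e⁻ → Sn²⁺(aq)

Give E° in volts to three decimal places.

+0.150 V

Sequential free energies add, so n₃E°₃ = n₁E°₁ + n₂E°₂.
With n₃ = 4, and the known step contributing 2×(-0.14) V, the unknown satisfies 2·E° = 4×(+0.005) − 2×(-0.14) = +0.300.
E° = +0.300 / 2 = +0.150 V.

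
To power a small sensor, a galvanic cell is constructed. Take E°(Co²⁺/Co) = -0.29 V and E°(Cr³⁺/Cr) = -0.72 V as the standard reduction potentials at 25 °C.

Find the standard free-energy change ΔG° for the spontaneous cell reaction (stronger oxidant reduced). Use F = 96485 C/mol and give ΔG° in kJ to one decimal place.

-248.9 kJ

Co²⁺/Co (E° = -0.29 V) is the cathode; Cr³⁺/Cr (E° = -0.72 V) is the anode, so E°cell = +0.43 V.
Balancing electrons gives n = 6 (lcm of 2 and 3).
ΔG° = −nFE° = −(6)(96485)(+0.43) = -248,931 J = -248.9 kJ.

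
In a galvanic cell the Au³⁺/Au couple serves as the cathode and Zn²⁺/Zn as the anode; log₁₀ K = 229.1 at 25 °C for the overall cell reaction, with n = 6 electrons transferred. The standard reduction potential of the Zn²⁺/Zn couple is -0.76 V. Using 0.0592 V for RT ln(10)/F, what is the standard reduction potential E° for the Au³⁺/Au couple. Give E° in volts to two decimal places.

E°cell = (0.0592/n)·log K = (0.0592/6)(229.1) = +2.260 V.
Since Au³⁺/Au is the cathode and Zn²⁺/Zn the anode, E°cell = E°(Au³⁺/Au) − E°(Zn²⁺/Zn).
So E°(Au³⁺/Au) = E°cell + E°(Zn²⁺/Zn) = +2.260 + (-0.76) = +1.50 V.

+1.50 V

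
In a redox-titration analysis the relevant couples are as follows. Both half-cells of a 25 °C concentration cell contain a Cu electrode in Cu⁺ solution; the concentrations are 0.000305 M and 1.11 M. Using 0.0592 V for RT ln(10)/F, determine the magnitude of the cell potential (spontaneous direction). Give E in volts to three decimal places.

+0.211 V

For a concentration cell E°cell = 0. The 1.11 M side is the cathode (reduction is favoured where [Cu⁺] is higher).
With n = 1, E = −(0.0592/1) log([Cu⁺]ₐₙ/[Cu⁺]꜀ₐₜ) = −(0.0592/1) log(0.000305/1.11) = −(0.0592/1)(-3.561) = +0.211 V.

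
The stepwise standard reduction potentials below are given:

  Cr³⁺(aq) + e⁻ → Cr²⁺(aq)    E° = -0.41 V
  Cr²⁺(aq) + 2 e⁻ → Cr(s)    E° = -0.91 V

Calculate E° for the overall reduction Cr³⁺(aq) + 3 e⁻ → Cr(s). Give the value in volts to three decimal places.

Adding the free-energy changes (−nFE°) of the two steps gives −n₃FE°₃ = −n₁FE°₁ − n₂FE°₂.
E°₃ = (1×-0.41 + 2×-0.91) / 3 = (-2.230) / 3 = -0.743 V.
E° values themselves are not directly additive — weighting by electron count is essential.

-0.743 V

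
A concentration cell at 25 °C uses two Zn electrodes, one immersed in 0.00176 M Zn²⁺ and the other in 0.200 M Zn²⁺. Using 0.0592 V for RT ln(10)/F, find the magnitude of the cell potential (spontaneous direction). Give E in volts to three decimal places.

+0.061 V

For a concentration cell E°cell = 0. The 0.200 M side is the cathode (reduction is favoured where [Zn²⁺] is higher).
With n = 2, E = −(0.0592/2) log([Zn²⁺]ₐₙ/[Zn²⁺]꜀ₐₜ) = −(0.0592/2) log(0.00176/0.2) = −(0.0592/2)(-2.056) = +0.061 V.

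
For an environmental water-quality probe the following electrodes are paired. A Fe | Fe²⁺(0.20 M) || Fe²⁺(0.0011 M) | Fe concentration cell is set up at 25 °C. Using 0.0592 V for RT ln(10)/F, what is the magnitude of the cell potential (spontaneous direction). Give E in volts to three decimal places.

For a concentration cell E°cell = 0. The 0.20 M side is the cathode (reduction is favoured where [Fe²⁺] is higher).
With n = 2, E = −(0.0592/2) log([Fe²⁺]ₐₙ/[Fe²⁺]꜀ₐₜ) = −(0.0592/2) log(0.0011/0.2) = −(0.0592/2)(-2.260) = +0.067 V.

+0.067 V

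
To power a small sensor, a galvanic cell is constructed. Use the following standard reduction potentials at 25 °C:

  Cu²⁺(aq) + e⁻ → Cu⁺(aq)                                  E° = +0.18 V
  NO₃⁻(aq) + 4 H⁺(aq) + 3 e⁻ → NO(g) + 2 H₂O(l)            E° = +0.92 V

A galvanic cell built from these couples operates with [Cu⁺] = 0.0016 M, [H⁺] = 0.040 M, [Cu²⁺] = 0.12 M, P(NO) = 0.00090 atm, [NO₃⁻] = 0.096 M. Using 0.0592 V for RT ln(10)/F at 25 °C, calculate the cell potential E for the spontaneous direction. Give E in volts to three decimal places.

NO₃⁻/NO is the cathode (higher E°), Cu²⁺/Cu⁺ the anode: E°cell = +0.92 − (+0.18) = +0.74 V, n = 3.
Overall: NO₃⁻(aq) + 4 H⁺(aq) + 3 Cu⁺(aq) → NO(g) + 2 H₂O(l) + 3 Cu²⁺(aq)
Q = P(NO)·[Cu²⁺]^3 / ([NO₃⁻]·[H⁺]^4·[Cu⁺]^3); log Q = 9.189.
E = E° − (0.0592/n) log Q = +0.74 − (0.0592/3)(9.189) = +0.559 V.

+0.559 V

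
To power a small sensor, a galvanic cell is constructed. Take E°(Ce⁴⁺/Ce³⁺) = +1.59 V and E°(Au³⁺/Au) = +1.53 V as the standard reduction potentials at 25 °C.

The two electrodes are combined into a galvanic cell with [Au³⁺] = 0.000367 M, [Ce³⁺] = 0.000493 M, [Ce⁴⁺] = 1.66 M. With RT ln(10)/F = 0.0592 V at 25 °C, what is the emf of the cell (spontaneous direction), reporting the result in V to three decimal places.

+0.337 V

Ce⁴⁺/Ce³⁺ is the cathode (higher E°), Au³⁺/Au the anode: E°cell = +1.59 − (+1.53) = +0.06 V, n = 3.
Overall: 3 Ce⁴⁺(aq) + Au(s) → 3 Ce³⁺(aq) + Au³⁺(aq)
Q = [Ce³⁺]^3·[Au³⁺] / ([Ce⁴⁺]^3); log Q = -14.017.
E = E° − (0.0592/n) log Q = +0.06 − (0.0592/3)(-14.017) = +0.337 V.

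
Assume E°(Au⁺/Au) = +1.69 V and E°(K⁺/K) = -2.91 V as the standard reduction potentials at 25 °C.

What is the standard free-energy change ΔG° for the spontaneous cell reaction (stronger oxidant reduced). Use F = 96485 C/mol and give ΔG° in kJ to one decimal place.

-443.8 kJ

Au⁺/Au (E° = +1.69 V) is the cathode; K⁺/K (E° = -2.91 V) is the anode, so E°cell = +4.60 V.
Balancing electrons gives n = 1 (lcm of 1 and 1).
ΔG° = −nFE° = −(1)(96485)(+4.60) = -443,831 J = -443.8 kJ.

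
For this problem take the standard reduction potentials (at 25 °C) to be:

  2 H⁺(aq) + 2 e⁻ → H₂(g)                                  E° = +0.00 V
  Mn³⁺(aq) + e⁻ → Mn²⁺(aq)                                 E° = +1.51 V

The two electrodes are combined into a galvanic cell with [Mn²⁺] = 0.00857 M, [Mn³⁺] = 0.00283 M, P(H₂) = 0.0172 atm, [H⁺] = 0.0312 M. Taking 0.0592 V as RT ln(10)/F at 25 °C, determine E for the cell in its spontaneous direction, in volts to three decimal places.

Mn³⁺/Mn²⁺ is the cathode (higher E°), H⁺/H₂ the anode: E°cell = +1.51 − (+0.00) = +1.51 V, n = 2.
Overall: 2 Mn³⁺(aq) + H₂(g) → 2 Mn²⁺(aq) + 2 H⁺(aq)
Q = [Mn²⁺]^2·[H⁺]^2 / ([Mn³⁺]^2·P(H₂)); log Q = -0.285.
E = E° − (0.0592/n) log Q = +1.51 − (0.0592/2)(-0.285) = +1.518 V.

+1.518 V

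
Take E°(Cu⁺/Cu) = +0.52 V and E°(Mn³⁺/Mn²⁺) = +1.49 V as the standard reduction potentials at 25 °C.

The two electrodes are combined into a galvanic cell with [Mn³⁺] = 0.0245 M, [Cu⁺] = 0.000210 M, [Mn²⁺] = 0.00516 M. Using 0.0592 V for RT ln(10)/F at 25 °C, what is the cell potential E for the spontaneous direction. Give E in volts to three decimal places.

Mn³⁺/Mn²⁺ is the cathode (higher E°), Cu⁺/Cu the anode: E°cell = +1.49 − (+0.52) = +0.97 V, n = 1.
Overall: Mn³⁺(aq) + Cu(s) → Mn²⁺(aq) + Cu⁺(aq)
Q = [Mn²⁺]·[Cu⁺] / ([Mn³⁺]); log Q = -4.354.
E = E° − (0.0592/n) log Q = +0.97 − (0.0592/1)(-4.354) = +1.228 V.

+1.228 V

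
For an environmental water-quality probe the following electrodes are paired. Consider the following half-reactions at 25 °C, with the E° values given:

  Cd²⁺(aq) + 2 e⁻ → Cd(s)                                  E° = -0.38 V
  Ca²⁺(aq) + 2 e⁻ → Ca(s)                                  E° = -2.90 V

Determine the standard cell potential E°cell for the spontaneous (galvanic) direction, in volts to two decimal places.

+2.52 V

The Cd²⁺/Cd couple has the higher reduction potential, so it is the cathode; Ca²⁺/Ca is oxidised at the anode.
E°cell = E°(cathode) − E°(anode) = (-0.38) − (-2.90) = +2.52 V.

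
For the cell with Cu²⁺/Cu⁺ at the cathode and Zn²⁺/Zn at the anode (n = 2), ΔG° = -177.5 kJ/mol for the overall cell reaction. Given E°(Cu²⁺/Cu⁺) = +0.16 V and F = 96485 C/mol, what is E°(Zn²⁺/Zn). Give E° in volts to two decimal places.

E°cell = −ΔG°/(nF) = −(-177.5×10³)/((2)(96485)) = +0.920 V.
Since Cu²⁺/Cu⁺ is the cathode and Zn²⁺/Zn the anode, E°cell = E°(Cu²⁺/Cu⁺) − E°(Zn²⁺/Zn).
So E°(Zn²⁺/Zn) = E°(Cu²⁺/Cu⁺) − E°cell = (+0.16) − (+0.920) = -0.76 V.

-0.76 V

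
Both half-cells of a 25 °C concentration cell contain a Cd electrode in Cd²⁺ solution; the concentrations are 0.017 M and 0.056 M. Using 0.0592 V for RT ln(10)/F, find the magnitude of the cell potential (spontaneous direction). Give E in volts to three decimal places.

For a concentration cell E°cell = 0. The 0.056 M side is the cathode (reduction is favoured where [Cd²⁺] is higher).
With n = 2, E = −(0.0592/2) log([Cd²⁺]ₐₙ/[Cd²⁺]꜀ₐₜ) = −(0.0592/2) log(0.017/0.056) = −(0.0592/2)(-0.518) = +0.015 V.

+0.015 V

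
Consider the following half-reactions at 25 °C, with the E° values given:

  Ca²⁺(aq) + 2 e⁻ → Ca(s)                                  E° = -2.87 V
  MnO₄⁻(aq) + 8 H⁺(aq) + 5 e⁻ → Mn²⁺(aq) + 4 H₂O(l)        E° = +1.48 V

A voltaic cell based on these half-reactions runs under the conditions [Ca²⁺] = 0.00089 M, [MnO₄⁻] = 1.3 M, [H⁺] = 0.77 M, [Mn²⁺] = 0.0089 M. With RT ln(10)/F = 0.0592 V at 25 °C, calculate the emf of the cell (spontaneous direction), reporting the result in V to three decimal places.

+4.455 V

MnO₄⁻/Mn²⁺ is the cathode (higher E°), Ca²⁺/Ca the anode: E°cell = +1.48 − (-2.87) = +4.35 V, n = 10.
Overall: 2 MnO₄⁻(aq) + 16 H⁺(aq) + 5 Ca(s) → 2 Mn²⁺(aq) + 8 H₂O(l) + 5 Ca²⁺(aq)
Q = [Mn²⁺]^2·[Ca²⁺]^5 / ([MnO₄⁻]^2·[H⁺]^16); log Q = -17.766.
E = E° − (0.0592/n) log Q = +4.35 − (0.0592/10)(-17.766) = +4.455 V.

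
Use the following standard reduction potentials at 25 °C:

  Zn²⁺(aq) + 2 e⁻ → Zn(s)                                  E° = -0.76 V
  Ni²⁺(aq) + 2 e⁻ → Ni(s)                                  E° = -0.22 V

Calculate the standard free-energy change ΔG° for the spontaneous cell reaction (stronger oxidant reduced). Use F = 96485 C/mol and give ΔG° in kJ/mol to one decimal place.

Ni²⁺/Ni (E° = -0.22 V) is the cathode; Zn²⁺/Zn (E° = -0.76 V) is the anode, so E°cell = +0.54 V.
Balancing electrons gives n = 2 (lcm of 2 and 2).
ΔG° = −nFE° = −(2)(96485)(+0.54) = -104,204 J = -104.2 kJ/mol.

-104.2 kJ/mol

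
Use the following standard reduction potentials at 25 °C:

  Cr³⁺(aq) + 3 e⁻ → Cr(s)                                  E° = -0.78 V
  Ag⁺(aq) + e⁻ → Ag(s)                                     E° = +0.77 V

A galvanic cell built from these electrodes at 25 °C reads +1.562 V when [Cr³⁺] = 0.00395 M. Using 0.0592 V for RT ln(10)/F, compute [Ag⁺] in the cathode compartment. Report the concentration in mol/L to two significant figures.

0.25 M

Ag⁺/Ag is the cathode, Cr³⁺/Cr the anode: E°cell = +1.55 V, n = 3.
Overall reaction: 3 Ag⁺(aq) + Cr(s) → 3 Ag(s) + Cr³⁺(aq); Q = [Cr³⁺]^1/[Ag⁺]^3.
From E = E° − (0.0592/n) log Q: log Q = (E° − E)·n/0.0592 = (+1.55 − (+1.562))·3/0.0592 = -0.6081.
So 3·log[Ag⁺] = 1·log(0.00395) − log Q = -2.4034 − (-0.6081) = -1.7953; log[Ag⁺] = -1.7953 / 3 = -0.5984; [Ag⁺] = 10^(-0.5984) ≈ 0.25 M.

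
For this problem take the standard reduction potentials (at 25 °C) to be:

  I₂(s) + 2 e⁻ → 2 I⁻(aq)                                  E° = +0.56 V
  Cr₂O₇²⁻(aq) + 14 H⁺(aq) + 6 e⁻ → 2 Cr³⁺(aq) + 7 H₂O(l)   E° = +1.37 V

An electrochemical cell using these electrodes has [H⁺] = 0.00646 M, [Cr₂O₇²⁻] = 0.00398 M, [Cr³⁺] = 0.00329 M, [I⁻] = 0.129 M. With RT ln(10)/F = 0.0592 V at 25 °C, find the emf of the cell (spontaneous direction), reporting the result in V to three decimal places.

Cr₂O₇²⁻/Cr³⁺ is the cathode (higher E°), I₂/I⁻ the anode: E°cell = +1.37 − (+0.56) = +0.81 V, n = 6.
Overall: Cr₂O₇²⁻(aq) + 14 H⁺(aq) + 6 I⁻(aq) → 2 Cr³⁺(aq) + 7 H₂O(l) + 3 I₂(s)
Q = [Cr³⁺]^2 / ([Cr₂O₇²⁻]·[H⁺]^14·[I⁻]^6); log Q = 33.428.
E = E° − (0.0592/n) log Q = +0.81 − (0.0592/6)(33.428) = +0.480 V.

+0.480 V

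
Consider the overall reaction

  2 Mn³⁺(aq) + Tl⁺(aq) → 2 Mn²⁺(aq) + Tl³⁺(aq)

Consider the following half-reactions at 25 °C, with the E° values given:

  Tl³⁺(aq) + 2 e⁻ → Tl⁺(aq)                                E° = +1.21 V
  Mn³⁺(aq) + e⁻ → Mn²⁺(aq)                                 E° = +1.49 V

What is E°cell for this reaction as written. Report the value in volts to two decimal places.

The Mn³⁺/Mn²⁺ couple has the higher reduction potential, so it is the cathode; Tl³⁺/Tl⁺ is oxidised at the anode.
E°cell = E°(cathode) − E°(anode) = (+1.49) − (+1.21) = +0.28 V.

+0.28 V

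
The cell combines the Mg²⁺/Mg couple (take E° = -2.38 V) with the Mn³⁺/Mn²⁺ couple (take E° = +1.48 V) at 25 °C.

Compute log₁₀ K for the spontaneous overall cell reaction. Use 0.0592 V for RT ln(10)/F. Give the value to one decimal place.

130.4

Cathode: Mn³⁺/Mn²⁺; anode: Mg²⁺/Mg. E°cell = +3.86 V, n = 2.
log K = nE°cell / 0.0592 = (2)(+3.86) / 0.0592 = 130.4.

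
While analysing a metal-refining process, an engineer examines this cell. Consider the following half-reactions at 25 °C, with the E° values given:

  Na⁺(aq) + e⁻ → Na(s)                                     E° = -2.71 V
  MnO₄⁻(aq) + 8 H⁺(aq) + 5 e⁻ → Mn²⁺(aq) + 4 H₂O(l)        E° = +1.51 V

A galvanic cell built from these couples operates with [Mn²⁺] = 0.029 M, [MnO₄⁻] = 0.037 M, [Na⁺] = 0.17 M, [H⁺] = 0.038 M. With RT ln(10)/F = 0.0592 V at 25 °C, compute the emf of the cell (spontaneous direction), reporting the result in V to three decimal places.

+4.132 V

MnO₄⁻/Mn²⁺ is the cathode (higher E°), Na⁺/Na the anode: E°cell = +1.51 − (-2.71) = +4.22 V, n = 5.
Overall: MnO₄⁻(aq) + 8 H⁺(aq) + 5 Na(s) → Mn²⁺(aq) + 4 H₂O(l) + 5 Na⁺(aq)
Q = [Mn²⁺]·[Na⁺]^5 / ([MnO₄⁻]·[H⁺]^8); log Q = 7.408.
E = E° − (0.0592/n) log Q = +4.22 − (0.0592/5)(7.408) = +4.132 V.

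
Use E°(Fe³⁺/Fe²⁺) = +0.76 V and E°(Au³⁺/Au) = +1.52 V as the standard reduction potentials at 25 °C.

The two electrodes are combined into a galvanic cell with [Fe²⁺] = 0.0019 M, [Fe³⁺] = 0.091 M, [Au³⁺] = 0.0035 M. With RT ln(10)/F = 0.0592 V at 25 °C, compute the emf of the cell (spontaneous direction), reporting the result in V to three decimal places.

+0.612 V

Au³⁺/Au is the cathode (higher E°), Fe³⁺/Fe²⁺ the anode: E°cell = +1.52 − (+0.76) = +0.76 V, n = 3.
Overall: Au³⁺(aq) + 3 Fe²⁺(aq) → Au(s) + 3 Fe³⁺(aq)
Q = [Fe³⁺]^3 / ([Au³⁺]·[Fe²⁺]^3); log Q = 7.497.
E = E° − (0.0592/n) log Q = +0.76 − (0.0592/3)(7.497) = +0.612 V.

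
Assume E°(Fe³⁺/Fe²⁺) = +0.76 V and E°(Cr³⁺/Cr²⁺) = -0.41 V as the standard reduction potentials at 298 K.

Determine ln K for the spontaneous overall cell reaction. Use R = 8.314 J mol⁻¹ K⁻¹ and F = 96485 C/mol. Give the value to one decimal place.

45.6

Cathode: Fe³⁺/Fe²⁺; anode: Cr³⁺/Cr²⁺. E°cell = (+0.76) − (-0.41) = +1.17 V, with n = 1.
ΔG° = −nFE° = −RT ln K, so ln K = nFE°/(RT) = (1)(96485)(+1.17) / ((8.314)(298)) = 45.564.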